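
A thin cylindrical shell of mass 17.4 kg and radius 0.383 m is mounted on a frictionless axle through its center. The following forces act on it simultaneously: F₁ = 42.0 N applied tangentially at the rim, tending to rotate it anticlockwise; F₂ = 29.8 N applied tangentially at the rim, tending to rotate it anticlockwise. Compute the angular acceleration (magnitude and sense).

I = MR² = (17.4)(0.383)² = 2.552 kg·m².
Taking anticlockwise as positive: τ₁ = +(42.0)(0.383) = +16.09 N·m; τ₂ = +(29.8)(0.383) = +11.41 N·m.
Net torque τ = 27.50 N·m.
α = τ/I = 27.50/2.552 = 10.77 rad/s².

α ≈ 10.8 rad/s², anticlockwise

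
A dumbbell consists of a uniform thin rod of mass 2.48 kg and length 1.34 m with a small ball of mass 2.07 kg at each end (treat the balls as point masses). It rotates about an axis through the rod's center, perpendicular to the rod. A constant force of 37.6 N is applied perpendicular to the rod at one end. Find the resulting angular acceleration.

I_rod = (1/12)ML² = (1/12)(2.48)(1.34)² = 0.3711 kg·m².
I_balls = 2·m·(L/2)² = 2(2.07)(0.6700)² = 1.858 kg·m².
Total I = 2.230 kg·m².
τ = F·(L/2) = (37.6)(0.670) = 25.19 N·m.
α = τ/I = 25.19/2.230 = 11.30 rad/s².

α ≈ 11.3 rad/s²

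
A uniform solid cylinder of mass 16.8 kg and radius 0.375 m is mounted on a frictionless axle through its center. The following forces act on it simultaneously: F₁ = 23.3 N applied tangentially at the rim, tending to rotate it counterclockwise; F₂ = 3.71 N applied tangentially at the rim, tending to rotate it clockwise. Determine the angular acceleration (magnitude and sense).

I = ½MR² = (1/2)(16.8)(0.375)² = 1.181 kg·m².
Taking counterclockwise as positive: τ₁ = +(23.3)(0.375) = +8.738 N·m; τ₂ = −(3.71)(0.375) = −1.391 N·m.
Net torque τ = 7.346 N·m.
α = τ/I = 7.346/1.181 = 6.219 rad/s².

α ≈ 6.22 rad/s², counterclockwise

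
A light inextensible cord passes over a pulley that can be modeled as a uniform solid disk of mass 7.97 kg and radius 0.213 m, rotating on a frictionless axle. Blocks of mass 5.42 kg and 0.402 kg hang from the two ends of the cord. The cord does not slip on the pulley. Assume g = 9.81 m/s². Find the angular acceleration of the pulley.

α ≈ 23.6 rad/s²

I = ½MR² = (1/2)(7.97)(0.213)² = 0.1808 kg·m².
Heavier block: m₁g − T₁ = m₁a. Lighter block: T₂ − m₂g = m₂a.
Pulley: (T₁ − T₂)R = Iα = I(a/R), so T₁ − T₂ = (I/R²)a = (1/2)M_p a = 3.985·a.
Adding the three: (m₁ − m₂)g = (m₁ + m₂ + 3.985)a, so a = (5.42 − 0.402)(9.81)/(5.42 + 0.402 + 3.985) = 5.020 m/s².
α = a/R = 5.020/0.213 = 23.57 rad/s².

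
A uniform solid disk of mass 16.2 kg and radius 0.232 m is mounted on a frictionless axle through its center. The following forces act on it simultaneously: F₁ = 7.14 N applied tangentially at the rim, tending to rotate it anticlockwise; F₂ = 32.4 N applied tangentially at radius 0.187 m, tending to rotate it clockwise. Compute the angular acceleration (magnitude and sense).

I = ½MR² = (1/2)(16.2)(0.232)² = 0.4360 kg·m².
Taking anticlockwise as positive: τ₁ = +(7.14)(0.232) = +1.656 N·m; τ₂ = −(32.4)(0.187) = −6.059 N·m.
Net torque τ = -4.402 N·m.
α = τ/I = -4.402/0.4360 = -10.10 rad/s².

α ≈ 10.1 rad/s², clockwise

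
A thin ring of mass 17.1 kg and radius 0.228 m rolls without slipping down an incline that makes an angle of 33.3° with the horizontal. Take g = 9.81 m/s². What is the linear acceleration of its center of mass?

a ≈ 2.69 m/s²

Translation along the incline: Mg sinθ − f = Ma.
Rotation about the center: fR = Iα with I = MR². No-slip gives a = αR, so f = (I/R²)a = M a.
Substituting: Mg sinθ = (1 + 1.000)Ma, so a = g sinθ/(1 + 1.000) = (9.81) sin 33.3° / 2.000 = 2.693 m/s².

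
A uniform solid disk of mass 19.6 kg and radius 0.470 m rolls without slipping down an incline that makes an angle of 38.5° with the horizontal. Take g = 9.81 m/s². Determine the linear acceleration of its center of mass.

a ≈ 4.07 m/s²

Translation along the incline: Mg sinθ − f = Ma.
Rotation about the center: fR = Iα with I = ½MR². No-slip gives a = αR, so f = (I/R²)a = (1/2)M a.
Substituting: Mg sinθ = (1 + 0.5000)Ma, so a = g sinθ/(1 + 0.5000) = (9.81) sin 38.5° / 1.500 = 4.071 m/s².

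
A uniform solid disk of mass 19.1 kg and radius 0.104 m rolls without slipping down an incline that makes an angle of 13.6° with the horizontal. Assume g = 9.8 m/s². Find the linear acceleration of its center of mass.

Translation along the incline: Mg sinθ − f = Ma.
Rotation about the center: fR = Iα with I = ½MR². No-slip gives a = αR, so f = (I/R²)a = (1/2)M a.
Substituting: Mg sinθ = (1 + 0.5000)Ma, so a = g sinθ/(1 + 0.5000) = (9.8) sin 13.6° / 1.500 = 1.536 m/s².

a ≈ 1.54 m/s²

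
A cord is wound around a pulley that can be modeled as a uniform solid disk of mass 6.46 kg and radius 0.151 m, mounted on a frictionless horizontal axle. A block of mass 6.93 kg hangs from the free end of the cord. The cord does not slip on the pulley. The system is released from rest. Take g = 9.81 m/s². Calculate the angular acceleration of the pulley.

α ≈ 44.3 rad/s²

I = ½MR² = (1/2)(6.46)(0.151)² = 0.07365 kg·m².
Block: mg − T = ma. Pulley: TR = Iα. No-slip: a = αR, so T = (I/R²)a = 3.230·a.
Then mg = (m + 3.230)a, so a = (6.93)(9.81)/(6.93 + 3.230) = 6.691 m/s².
α = a/R = 6.691/0.151 = 44.31 rad/s².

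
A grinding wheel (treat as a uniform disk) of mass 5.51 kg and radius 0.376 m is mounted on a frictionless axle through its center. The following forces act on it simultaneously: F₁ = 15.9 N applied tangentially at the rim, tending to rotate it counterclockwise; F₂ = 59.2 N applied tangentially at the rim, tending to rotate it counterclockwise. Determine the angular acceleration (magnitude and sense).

α ≈ 72.5 rad/s², counterclockwise

I = ½MR² = (1/2)(5.51)(0.376)² = 0.3895 kg·m².
Taking counterclockwise as positive: τ₁ = +(15.9)(0.376) = +5.978 N·m; τ₂ = +(59.2)(0.376) = +22.26 N·m.
Net torque τ = 28.24 N·m.
α = τ/I = 28.24/0.3895 = 72.50 rad/s².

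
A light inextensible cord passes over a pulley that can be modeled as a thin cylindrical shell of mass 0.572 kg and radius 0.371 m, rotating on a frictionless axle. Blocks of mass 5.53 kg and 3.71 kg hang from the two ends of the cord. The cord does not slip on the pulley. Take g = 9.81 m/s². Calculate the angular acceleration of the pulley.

I = MR² = (0.572)(0.371)² = 0.07873 kg·m².
Heavier block: m₁g − T₁ = m₁a. Lighter block: T₂ − m₂g = m₂a.
Pulley: (T₁ − T₂)R = Iα = I(a/R), so T₁ − T₂ = (I/R²)a = 1·M_p a = 0.5720·a.
Adding the three: (m₁ − m₂)g = (m₁ + m₂ + 0.5720)a, so a = (5.53 − 3.71)(9.81)/(5.53 + 3.71 + 0.5720) = 1.820 m/s².
α = a/R = 1.820/0.371 = 4.905 rad/s².

α ≈ 4.90 rad/s²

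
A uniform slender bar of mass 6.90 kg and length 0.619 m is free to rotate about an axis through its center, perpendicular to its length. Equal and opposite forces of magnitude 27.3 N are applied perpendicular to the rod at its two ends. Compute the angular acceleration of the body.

α ≈ 76.7 rad/s²

I = (1/12)ML² = (1/12)(6.90)(0.619)² = 0.2203 kg·m².
The couple gives τ = F·(L/2) + F·(L/2) = F L = (27.3)(0.619) = 16.90 N·m.
From τ = Iα: α = 16.90/0.2203 = 76.70 rad/s².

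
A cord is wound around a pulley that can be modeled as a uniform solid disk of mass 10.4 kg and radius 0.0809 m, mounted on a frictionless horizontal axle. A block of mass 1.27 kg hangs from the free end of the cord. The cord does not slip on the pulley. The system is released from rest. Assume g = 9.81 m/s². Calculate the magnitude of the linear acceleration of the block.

a ≈ 1.93 m/s²

I = ½MR² = (1/2)(10.4)(0.0809)² = 0.03403 kg·m².
Block: mg − T = ma. Pulley: TR = Iα. No-slip: a = αR, so T = (I/R²)a = 5.200·a.
Then mg = (m + 5.200)a, so a = (1.27)(9.81)/(1.27 + 5.200) = 1.926 m/s².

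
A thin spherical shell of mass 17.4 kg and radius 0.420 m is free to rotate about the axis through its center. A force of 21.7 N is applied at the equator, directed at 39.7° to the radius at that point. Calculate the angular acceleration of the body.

α ≈ 2.85 rad/s²

I = (2/3)MR² = (2/3)(17.4)(0.420)² = 2.046 kg·m².
Only the tangential component produces torque: τ = F R sinθ = (21.7)(0.420) sin 39.7° = 5.822 N·m.
Newton's second law for rotation, τ = Iα, gives α = τ/I = 5.822/2.046 = 2.845 rad/s².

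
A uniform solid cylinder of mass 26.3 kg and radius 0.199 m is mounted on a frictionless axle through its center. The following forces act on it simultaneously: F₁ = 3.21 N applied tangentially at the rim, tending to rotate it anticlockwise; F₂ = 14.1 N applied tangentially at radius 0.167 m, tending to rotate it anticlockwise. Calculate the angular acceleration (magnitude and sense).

I = ½MR² = (1/2)(26.3)(0.199)² = 0.5208 kg·m².
Taking anticlockwise as positive: τ₁ = +(3.21)(0.199) = +0.6388 N·m; τ₂ = +(14.1)(0.167) = +2.355 N·m.
Net torque τ = 2.993 N·m.
α = τ/I = 2.993/0.5208 = 5.748 rad/s².

α ≈ 5.75 rad/s², anticlockwise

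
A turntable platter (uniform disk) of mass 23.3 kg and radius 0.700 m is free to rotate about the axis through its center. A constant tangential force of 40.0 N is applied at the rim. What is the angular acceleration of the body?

I = ½MR² = (1/2)(23.3)(0.700)² = 5.708 kg·m².
τ = F R = (40.0)(0.700) = 28.00 N·m.
From τ = Iα: α = 28.00/5.708 = 4.905 rad/s².

α ≈ 4.90 rad/s²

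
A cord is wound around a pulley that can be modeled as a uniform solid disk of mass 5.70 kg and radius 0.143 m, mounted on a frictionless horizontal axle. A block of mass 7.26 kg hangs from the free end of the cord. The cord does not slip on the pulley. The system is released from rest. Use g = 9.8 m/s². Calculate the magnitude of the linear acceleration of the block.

a ≈ 7.04 m/s²

I = ½MR² = (1/2)(5.70)(0.143)² = 0.05828 kg·m².
Block: mg − T = ma. Pulley: TR = Iα. No-slip: a = αR, so T = (I/R²)a = 2.850·a.
Then mg = (m + 2.850)a, so a = (7.26)(9.8)/(7.26 + 2.850) = 7.037 m/s².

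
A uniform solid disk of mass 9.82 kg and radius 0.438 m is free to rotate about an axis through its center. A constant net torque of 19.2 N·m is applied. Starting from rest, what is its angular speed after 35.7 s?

I = ½MR² = (1/2)(9.82)(0.438)² = 0.9420 kg·m².
α = τ/I = 19.2/0.9420 = 20.38 rad/s².
ω = ω₀ + αt = 0 + (20.38)(35.7) = 727.7 rad/s.

ω ≈ 728 rad/s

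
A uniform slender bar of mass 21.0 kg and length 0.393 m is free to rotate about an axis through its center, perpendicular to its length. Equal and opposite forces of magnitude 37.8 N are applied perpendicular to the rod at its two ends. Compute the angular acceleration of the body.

I = (1/12)ML² = (1/12)(21.0)(0.393)² = 0.2703 kg·m².
The couple gives τ = F·(L/2) + F·(L/2) = F L = (37.8)(0.393) = 14.86 N·m.
From τ = Iα: α = 14.86/0.2703 = 54.96 rad/s².

α ≈ 55.0 rad/s²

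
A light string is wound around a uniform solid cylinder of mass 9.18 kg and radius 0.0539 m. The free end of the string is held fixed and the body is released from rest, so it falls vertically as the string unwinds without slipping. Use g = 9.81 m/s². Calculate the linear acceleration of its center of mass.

a ≈ 6.54 m/s²

Translation: Mg − T = Ma. Rotation about the center: TR = Iα with I = ½MR².
With a = αR: T = (I/R²)a = (1/2)M a, so Mg = (1 + 0.5000)Ma.
a = g/(1 + 0.5000) = 9.81/1.500 = 6.540 m/s².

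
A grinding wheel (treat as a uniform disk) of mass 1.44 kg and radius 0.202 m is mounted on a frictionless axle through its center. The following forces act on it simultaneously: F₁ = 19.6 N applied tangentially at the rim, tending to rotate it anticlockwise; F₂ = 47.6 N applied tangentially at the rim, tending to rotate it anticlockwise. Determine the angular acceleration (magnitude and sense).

I = ½MR² = (1/2)(1.44)(0.202)² = 0.02938 kg·m².
Taking anticlockwise as positive: τ₁ = +(19.6)(0.202) = +3.959 N·m; τ₂ = +(47.6)(0.202) = +9.615 N·m.
Net torque τ = 13.57 N·m.
α = τ/I = 13.57/0.02938 = 462.0 rad/s².

α ≈ 462 rad/s², anticlockwise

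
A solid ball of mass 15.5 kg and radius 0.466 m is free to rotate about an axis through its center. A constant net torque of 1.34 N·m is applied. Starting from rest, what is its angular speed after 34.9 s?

ω ≈ 34.7 rad/s

I = (2/5)MR² = (2/5)(15.5)(0.466)² = 1.346 kg·m².
α = τ/I = 1.34/1.346 = 0.9953 rad/s².
ω = ω₀ + αt = 0 + (0.9953)(34.9) = 34.73 rad/s.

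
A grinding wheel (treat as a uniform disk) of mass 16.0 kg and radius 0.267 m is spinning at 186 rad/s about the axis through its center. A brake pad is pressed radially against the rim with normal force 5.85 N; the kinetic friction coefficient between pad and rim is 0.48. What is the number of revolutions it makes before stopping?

I = ½MR² = (1/2)(16.0)(0.267)² = 0.5703 kg·m².
Friction force f = μN = (0.48)(5.85) = 2.808 N at the rim; torque magnitude τ = fR = 0.7497 N·m, opposing ω.
|α| = τ/I = 0.7497/0.5703 = 1.315 rad/s² (deceleration).
ω² = ω₀² − 2|α|θ with ω = 0 ⇒ θ = ω₀²/(2|α|) = 13160 rad = 2094 rev.

≈ 2090 revolutions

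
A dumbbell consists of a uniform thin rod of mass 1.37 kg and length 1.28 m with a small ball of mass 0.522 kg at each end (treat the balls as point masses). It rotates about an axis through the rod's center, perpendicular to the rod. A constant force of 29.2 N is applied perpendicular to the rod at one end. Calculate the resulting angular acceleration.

α ≈ 30.4 rad/s²

I_rod = (1/12)ML² = (1/12)(1.37)(1.28)² = 0.1871 kg·m².
I_balls = 2·m·(L/2)² = 2(0.522)(0.6400)² = 0.4276 kg·m².
Total I = 0.6147 kg·m².
τ = F·(L/2) = (29.2)(0.640) = 18.69 N·m.
α = τ/I = 18.69/0.6147 = 30.40 rad/s².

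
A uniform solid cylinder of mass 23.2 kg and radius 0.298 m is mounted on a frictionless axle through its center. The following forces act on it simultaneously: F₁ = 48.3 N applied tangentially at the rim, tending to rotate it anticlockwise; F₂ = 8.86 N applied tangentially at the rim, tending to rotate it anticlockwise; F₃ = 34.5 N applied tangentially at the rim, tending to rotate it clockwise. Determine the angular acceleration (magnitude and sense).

α ≈ 6.56 rad/s², anticlockwise

I = ½MR² = (1/2)(23.2)(0.298)² = 1.030 kg·m².
Taking anticlockwise as positive: τ₁ = +(48.3)(0.298) = +14.39 N·m; τ₂ = +(8.86)(0.298) = +2.640 N·m; τ₃ = −(34.5)(0.298) = −10.28 N·m.
Net torque τ = 6.753 N·m.
α = τ/I = 6.753/1.030 = 6.555 rad/s².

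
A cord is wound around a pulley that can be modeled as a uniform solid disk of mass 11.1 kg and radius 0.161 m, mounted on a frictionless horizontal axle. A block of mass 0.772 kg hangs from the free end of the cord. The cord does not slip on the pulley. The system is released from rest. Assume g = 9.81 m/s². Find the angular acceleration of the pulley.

α ≈ 7.44 rad/s²

I = ½MR² = (1/2)(11.1)(0.161)² = 0.1439 kg·m².
Block: mg − T = ma. Pulley: TR = Iα. No-slip: a = αR, so T = (I/R²)a = 5.550·a.
Then mg = (m + 5.550)a, so a = (0.772)(9.81)/(0.772 + 5.550) = 1.198 m/s².
α = a/R = 1.198/0.161 = 7.441 rad/s².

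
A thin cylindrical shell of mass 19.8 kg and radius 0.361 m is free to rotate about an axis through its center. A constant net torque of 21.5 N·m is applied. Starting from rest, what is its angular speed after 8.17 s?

I = MR² = (19.8)(0.361)² = 2.580 kg·m².
α = τ/I = 21.5/2.580 = 8.332 rad/s².
ω = ω₀ + αt = 0 + (8.332)(8.17) = 68.07 rad/s.

ω ≈ 68.1 rad/s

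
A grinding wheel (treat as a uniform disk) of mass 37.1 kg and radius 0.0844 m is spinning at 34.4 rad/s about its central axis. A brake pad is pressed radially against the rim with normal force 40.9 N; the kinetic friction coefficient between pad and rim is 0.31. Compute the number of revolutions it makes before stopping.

≈ 11.6 revolutions

I = ½MR² = (1/2)(37.1)(0.0844)² = 0.1321 kg·m².
Friction force f = μN = (0.31)(40.9) = 12.68 N at the rim; torque magnitude τ = fR = 1.070 N·m, opposing ω.
|α| = τ/I = 1.070/0.1321 = 8.098 rad/s² (deceleration).
ω² = ω₀² − 2|α|θ with ω = 0 ⇒ θ = ω₀²/(2|α|) = 73.06 rad = 11.63 rev.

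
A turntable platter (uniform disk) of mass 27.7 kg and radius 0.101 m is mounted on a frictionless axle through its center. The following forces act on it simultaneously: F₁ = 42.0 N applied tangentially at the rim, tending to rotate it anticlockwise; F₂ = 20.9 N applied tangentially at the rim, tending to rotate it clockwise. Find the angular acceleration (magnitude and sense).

α ≈ 15.1 rad/s², anticlockwise

I = ½MR² = (1/2)(27.7)(0.101)² = 0.1413 kg·m².
Taking anticlockwise as positive: τ₁ = +(42.0)(0.101) = +4.242 N·m; τ₂ = −(20.9)(0.101) = −2.111 N·m.
Net torque τ = 2.131 N·m.
α = τ/I = 2.131/0.1413 = 15.08 rad/s².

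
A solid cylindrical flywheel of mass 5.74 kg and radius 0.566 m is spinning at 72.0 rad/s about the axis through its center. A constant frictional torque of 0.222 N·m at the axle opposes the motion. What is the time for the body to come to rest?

I = ½MR² = (1/2)(5.74)(0.566)² = 0.9194 kg·m².
The net torque has magnitude 0.222 N·m, opposing ω.
|α| = τ/I = 0.2220/0.9194 = 0.2415 rad/s² (deceleration).
0 = ω₀ − |α|t ⇒ t = ω₀/|α| = 72.0/0.2415 = 298.2 s.

t ≈ 298 s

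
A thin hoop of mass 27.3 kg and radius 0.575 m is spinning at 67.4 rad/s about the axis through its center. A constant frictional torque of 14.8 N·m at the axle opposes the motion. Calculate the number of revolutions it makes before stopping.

≈ 220 revolutions

I = MR² = (27.3)(0.575)² = 9.026 kg·m².
The net torque has magnitude 14.8 N·m, opposing ω.
|α| = τ/I = 14.80/9.026 = 1.640 rad/s² (deceleration).
ω² = ω₀² − 2|α|θ with ω = 0 ⇒ θ = ω₀²/(2|α|) = 1385 rad = 220.5 rev.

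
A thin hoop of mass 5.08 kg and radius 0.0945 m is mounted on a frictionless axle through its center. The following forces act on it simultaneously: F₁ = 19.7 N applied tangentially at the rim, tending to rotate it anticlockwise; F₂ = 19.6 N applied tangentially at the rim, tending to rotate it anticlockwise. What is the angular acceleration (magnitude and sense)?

I = MR² = (5.08)(0.0945)² = 0.04537 kg·m².
Taking anticlockwise as positive: τ₁ = +(19.7)(0.0945) = +1.862 N·m; τ₂ = +(19.6)(0.0945) = +1.852 N·m.
Net torque τ = 3.714 N·m.
α = τ/I = 3.714/0.04537 = 81.86 rad/s².

α ≈ 81.9 rad/s², anticlockwise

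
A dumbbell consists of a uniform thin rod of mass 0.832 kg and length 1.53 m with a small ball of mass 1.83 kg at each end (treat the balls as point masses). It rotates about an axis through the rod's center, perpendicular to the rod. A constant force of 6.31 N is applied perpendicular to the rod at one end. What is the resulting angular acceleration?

I_rod = (1/12)ML² = (1/12)(0.832)(1.53)² = 0.1623 kg·m².
I_balls = 2·m·(L/2)² = 2(1.83)(0.7650)² = 2.142 kg·m².
Total I = 2.304 kg·m².
τ = F·(L/2) = (6.31)(0.765) = 4.827 N·m.
α = τ/I = 4.827/2.304 = 2.095 rad/s².

α ≈ 2.09 rad/s²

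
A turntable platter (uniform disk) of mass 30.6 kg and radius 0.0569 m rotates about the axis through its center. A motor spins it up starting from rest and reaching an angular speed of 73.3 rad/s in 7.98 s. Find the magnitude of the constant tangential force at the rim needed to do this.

F ≈ 8.00 N

I = ½MR² = (1/2)(30.6)(0.0569)² = 0.04954 kg·m².
α = Δω/Δt = (73.3 − 0)/7.98 = 9.185 rad/s².
The required torque is τ = Iα = (0.04954)(9.185) = 0.4550 N·m.
A tangential force at the rim gives τ = FR, so F = τ/R = 0.4550/0.0569 = 7.997 N.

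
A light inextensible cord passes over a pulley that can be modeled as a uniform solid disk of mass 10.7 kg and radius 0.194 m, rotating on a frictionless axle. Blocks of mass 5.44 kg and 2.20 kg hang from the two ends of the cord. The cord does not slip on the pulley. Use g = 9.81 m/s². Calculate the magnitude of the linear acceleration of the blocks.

a ≈ 2.45 m/s²

I = ½MR² = (1/2)(10.7)(0.194)² = 0.2014 kg·m².
Heavier block: m₁g − T₁ = m₁a. Lighter block: T₂ − m₂g = m₂a.
Pulley: (T₁ − T₂)R = Iα = I(a/R), so T₁ − T₂ = (I/R²)a = (1/2)M_p a = 5.350·a.
Adding the three: (m₁ − m₂)g = (m₁ + m₂ + 5.350)a, so a = (5.44 − 2.20)(9.81)/(5.44 + 2.20 + 5.350) = 2.447 m/s².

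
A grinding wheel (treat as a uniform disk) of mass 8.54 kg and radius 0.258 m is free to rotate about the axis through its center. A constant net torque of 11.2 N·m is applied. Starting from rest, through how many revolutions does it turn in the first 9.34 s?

≈ 274 revolutions

I = ½MR² = (1/2)(8.54)(0.258)² = 0.2842 kg·m².
α = τ/I = 11.2/0.2842 = 39.40 rad/s².
θ = ½αt² = ½(39.40)(9.34)² = 1719 rad.
Revolutions = θ/(2π) = 273.5.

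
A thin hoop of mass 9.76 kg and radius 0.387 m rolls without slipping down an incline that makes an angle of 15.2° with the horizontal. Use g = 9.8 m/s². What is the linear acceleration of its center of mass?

Translation along the incline: Mg sinθ − f = Ma.
Rotation about the center: fR = Iα with I = MR². No-slip gives a = αR, so f = (I/R²)a = M a.
Substituting: Mg sinθ = (1 + 1.000)Ma, so a = g sinθ/(1 + 1.000) = (9.8) sin 15.2° / 2.000 = 1.285 m/s².

a ≈ 1.28 m/s²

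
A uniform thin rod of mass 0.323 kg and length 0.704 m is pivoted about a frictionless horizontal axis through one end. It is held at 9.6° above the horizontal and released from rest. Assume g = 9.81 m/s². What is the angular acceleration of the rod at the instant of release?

About the pivot, I = (1/3)ML² = (1/3)(0.323)(0.704)² = 0.05336 kg·m².
The weight acts at the center, a distance L/2 = 0.3520 m from the pivot; τ = Mg(L/2) cos 9.6° = 1.100 N·m.
α = τ/I = 1.100/0.05336 = 20.61 rad/s².
(Equivalently α = (3g/(2L)) cos 9.6° = 20.61 rad/s².)

α ≈ 20.6 rad/s²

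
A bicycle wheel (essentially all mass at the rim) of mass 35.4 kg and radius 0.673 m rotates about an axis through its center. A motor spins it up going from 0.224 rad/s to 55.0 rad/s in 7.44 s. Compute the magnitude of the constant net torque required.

I = MR² = (35.4)(0.673)² = 16.03 kg·m².
α = Δω/Δt = (55.0 − 0.224)/7.44 = 7.362 rad/s².
τ = Iα = (16.03)(7.362) = 118.0 N·m.

τ ≈ 118 N·m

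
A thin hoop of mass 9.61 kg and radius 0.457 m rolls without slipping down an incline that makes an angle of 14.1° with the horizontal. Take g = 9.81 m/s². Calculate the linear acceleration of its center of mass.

Translation along the incline: Mg sinθ − f = Ma.
Rotation about the center: fR = Iα with I = MR². No-slip gives a = αR, so f = (I/R²)a = M a.
Substituting: Mg sinθ = (1 + 1.000)Ma, so a = g sinθ/(1 + 1.000) = (9.81) sin 14.1° / 2.000 = 1.195 m/s².

a ≈ 1.19 m/s²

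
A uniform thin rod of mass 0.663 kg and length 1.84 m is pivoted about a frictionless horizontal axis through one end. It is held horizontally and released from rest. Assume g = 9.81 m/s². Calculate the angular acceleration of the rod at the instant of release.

α ≈ 8.00 rad/s²

About the pivot, I = (1/3)ML² = (1/3)(0.663)(1.84)² = 0.7482 kg·m².
The weight acts at the center, a distance L/2 = 0.9200 m from the pivot; τ = Mg(L/2) = 5.984 N·m.
α = τ/I = 5.984/0.7482 = 7.997 rad/s².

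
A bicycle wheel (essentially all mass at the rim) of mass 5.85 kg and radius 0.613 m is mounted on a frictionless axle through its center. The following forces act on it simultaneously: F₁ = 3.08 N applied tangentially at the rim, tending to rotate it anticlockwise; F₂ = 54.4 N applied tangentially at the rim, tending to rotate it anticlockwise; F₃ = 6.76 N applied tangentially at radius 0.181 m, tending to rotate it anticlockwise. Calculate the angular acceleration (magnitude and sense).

I = MR² = (5.85)(0.613)² = 2.198 kg·m².
Taking anticlockwise as positive: τ₁ = +(3.08)(0.613) = +1.888 N·m; τ₂ = +(54.4)(0.613) = +33.35 N·m; τ₃ = +(6.76)(0.181) = +1.224 N·m.
Net torque τ = 36.46 N·m.
α = τ/I = 36.46/2.198 = 16.59 rad/s².

α ≈ 16.6 rad/s², anticlockwise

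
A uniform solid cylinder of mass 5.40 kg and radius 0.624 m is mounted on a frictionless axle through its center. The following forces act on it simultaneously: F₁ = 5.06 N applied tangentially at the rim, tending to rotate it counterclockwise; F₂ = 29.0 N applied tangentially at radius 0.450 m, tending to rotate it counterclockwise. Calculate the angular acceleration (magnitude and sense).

I = ½MR² = (1/2)(5.40)(0.624)² = 1.051 kg·m².
Taking counterclockwise as positive: τ₁ = +(5.06)(0.624) = +3.157 N·m; τ₂ = +(29.0)(0.450) = +13.05 N·m.
Net torque τ = 16.21 N·m.
α = τ/I = 16.21/1.051 = 15.42 rad/s².

α ≈ 15.4 rad/s², counterclockwise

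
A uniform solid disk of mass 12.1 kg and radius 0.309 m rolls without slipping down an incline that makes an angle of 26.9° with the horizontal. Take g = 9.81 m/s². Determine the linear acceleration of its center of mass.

Translation along the incline: Mg sinθ − f = Ma.
Rotation about the center: fR = Iα with I = ½MR². No-slip gives a = αR, so f = (I/R²)a = (1/2)M a.
Substituting: Mg sinθ = (1 + 0.5000)Ma, so a = g sinθ/(1 + 0.5000) = (9.81) sin 26.9° / 1.500 = 2.959 m/s².

a ≈ 2.96 m/s²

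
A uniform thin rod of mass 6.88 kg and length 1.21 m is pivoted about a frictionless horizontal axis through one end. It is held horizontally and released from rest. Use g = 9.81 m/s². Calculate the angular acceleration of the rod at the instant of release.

About the pivot, I = (1/3)ML² = (1/3)(6.88)(1.21)² = 3.358 kg·m².
The weight acts at the center, a distance L/2 = 0.6050 m from the pivot; τ = Mg(L/2) = 40.83 N·m.
α = τ/I = 40.83/3.358 = 12.16 rad/s².
(Equivalently α = (3g/(2L)) = 12.16 rad/s².)

α ≈ 12.2 rad/s²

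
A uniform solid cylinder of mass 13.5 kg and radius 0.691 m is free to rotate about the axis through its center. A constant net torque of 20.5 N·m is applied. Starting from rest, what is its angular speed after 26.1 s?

ω ≈ 166 rad/s

I = ½MR² = (1/2)(13.5)(0.691)² = 3.223 kg·m².
α = τ/I = 20.5/3.223 = 6.361 rad/s².
ω = ω₀ + αt = 0 + (6.361)(26.1) = 166.0 rad/s.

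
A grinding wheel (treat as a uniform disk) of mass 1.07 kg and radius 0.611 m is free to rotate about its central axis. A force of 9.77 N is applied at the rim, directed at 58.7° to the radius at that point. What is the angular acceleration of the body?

α ≈ 25.5 rad/s²

I = ½MR² = (1/2)(1.07)(0.611)² = 0.1997 kg·m².
Only the tangential component produces torque: τ = F R sinθ = (9.77)(0.611) sin 58.7° = 5.101 N·m.
Newton's second law for rotation, τ = Iα, gives α = τ/I = 5.101/0.1997 = 25.54 rad/s².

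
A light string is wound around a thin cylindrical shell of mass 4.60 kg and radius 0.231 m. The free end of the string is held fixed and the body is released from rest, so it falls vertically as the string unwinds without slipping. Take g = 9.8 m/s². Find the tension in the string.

Translation: Mg − T = Ma. Rotation about the center: TR = Iα with I = MR².
With a = αR: T = (I/R²)a = M a, so Mg = (1 + 1.000)Ma.
a = g/(1 + 1.000) = 9.8/2.000 = 4.900 m/s².
T = 1.000·M·a = (1.000)(4.60)(4.900) = 22.54 N.

T ≈ 22.5 N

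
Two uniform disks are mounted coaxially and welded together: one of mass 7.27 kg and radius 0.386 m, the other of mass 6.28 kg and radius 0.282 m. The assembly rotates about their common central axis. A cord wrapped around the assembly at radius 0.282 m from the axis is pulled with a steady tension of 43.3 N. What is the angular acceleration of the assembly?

α ≈ 15.4 rad/s²

I = ½M₁R₁² + ½M₂R₂² = ½(7.27)(0.386)² + ½(6.28)(0.282)² = 0.7913 kg·m².
τ = F r = (43.3)(0.282) = 12.21 N·m.
α = τ/I = 12.21/0.7913 = 15.43 rad/s².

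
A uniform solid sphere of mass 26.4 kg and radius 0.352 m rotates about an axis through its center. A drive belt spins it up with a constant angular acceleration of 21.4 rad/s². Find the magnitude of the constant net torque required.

I = (2/5)MR² = (2/5)(26.4)(0.352)² = 1.308 kg·m².
τ = Iα = (1.308)(21.40) = 28.00 N·m.

τ ≈ 28.0 N·m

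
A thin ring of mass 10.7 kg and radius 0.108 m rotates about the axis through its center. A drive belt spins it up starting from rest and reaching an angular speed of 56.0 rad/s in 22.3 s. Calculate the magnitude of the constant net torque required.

I = MR² = (10.7)(0.108)² = 0.1248 kg·m².
α = Δω/Δt = (56.0 − 0)/22.3 = 2.511 rad/s².
τ = Iα = (0.1248)(2.511) = 0.3134 N·m.

τ ≈ 0.313 N·m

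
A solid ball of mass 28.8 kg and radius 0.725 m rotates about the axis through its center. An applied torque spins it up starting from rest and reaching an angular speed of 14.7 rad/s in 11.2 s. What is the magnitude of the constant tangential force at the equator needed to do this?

I = (2/5)MR² = (2/5)(28.8)(0.725)² = 6.055 kg·m².
α = Δω/Δt = (14.7 − 0)/11.2 = 1.312 rad/s².
The required torque is τ = Iα = (6.055)(1.312) = 7.947 N·m.
A tangential force at the equator gives τ = FR, so F = τ/R = 7.947/0.725 = 10.96 N.

F ≈ 11.0 N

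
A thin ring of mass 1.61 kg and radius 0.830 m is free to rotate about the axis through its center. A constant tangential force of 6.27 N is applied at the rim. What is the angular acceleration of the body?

I = MR² = (1.61)(0.830)² = 1.109 kg·m².
τ = F R = (6.27)(0.830) = 5.204 N·m.
From τ = Iα: α = 5.204/1.109 = 4.692 rad/s².

α ≈ 4.69 rad/s²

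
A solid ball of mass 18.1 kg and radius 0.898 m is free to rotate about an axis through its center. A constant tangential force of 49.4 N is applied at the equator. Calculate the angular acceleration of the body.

I = (2/5)MR² = (2/5)(18.1)(0.898)² = 5.838 kg·m².
τ = F R = (49.4)(0.898) = 44.36 N·m.
Newton's second law for rotation, τ = Iα, gives α = τ/I = 44.36/5.838 = 7.598 rad/s².

α ≈ 7.60 rad/s²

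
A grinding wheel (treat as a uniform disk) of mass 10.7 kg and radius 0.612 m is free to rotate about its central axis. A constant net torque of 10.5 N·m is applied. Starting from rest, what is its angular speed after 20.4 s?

I = ½MR² = (1/2)(10.7)(0.612)² = 2.004 kg·m².
α = τ/I = 10.5/2.004 = 5.240 rad/s².
ω = ω₀ + αt = 0 + (5.240)(20.4) = 106.9 rad/s.

ω ≈ 107 rad/s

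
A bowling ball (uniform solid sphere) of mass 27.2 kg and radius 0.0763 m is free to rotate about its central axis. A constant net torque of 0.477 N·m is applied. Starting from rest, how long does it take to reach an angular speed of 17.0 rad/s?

I = (2/5)MR² = (2/5)(27.2)(0.0763)² = 0.06334 kg·m².
α = τ/I = 0.477/0.06334 = 7.531 rad/s².
ω = αt ⇒ t = ω/α = 17.0/7.531 = 2.257 s.

t ≈ 2.26 s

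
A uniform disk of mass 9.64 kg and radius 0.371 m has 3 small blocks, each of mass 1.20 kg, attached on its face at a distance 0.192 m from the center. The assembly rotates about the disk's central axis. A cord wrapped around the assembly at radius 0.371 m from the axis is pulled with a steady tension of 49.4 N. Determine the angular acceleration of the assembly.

α ≈ 23.0 rad/s²

I_disk = ½MR² = ½(9.64)(0.371)² = 0.6634 kg·m².
I_blocks = 3·m·r² = 3(1.20)(0.192)² = 0.1327 kg·m².
Total I = 0.7961 kg·m².
τ = F r = (49.4)(0.371) = 18.33 N·m.
α = τ/I = 18.33/0.7961 = 23.02 rad/s².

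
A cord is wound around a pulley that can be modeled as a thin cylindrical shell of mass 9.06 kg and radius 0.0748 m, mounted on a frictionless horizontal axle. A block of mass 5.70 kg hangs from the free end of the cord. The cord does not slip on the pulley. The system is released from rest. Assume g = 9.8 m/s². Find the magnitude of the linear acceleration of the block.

a ≈ 3.78 m/s²

I = MR² = (9.06)(0.0748)² = 0.05069 kg·m².
Block: mg − T = ma. Pulley: TR = Iα. No-slip: a = αR, so T = (I/R²)a = 9.060·a.
Then mg = (m + 9.060)a, so a = (5.70)(9.8)/(5.70 + 9.060) = 3.785 m/s².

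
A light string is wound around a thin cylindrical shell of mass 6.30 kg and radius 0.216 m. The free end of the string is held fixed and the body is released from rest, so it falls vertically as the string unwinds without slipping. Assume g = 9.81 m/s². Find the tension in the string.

Translation: Mg − T = Ma. Rotation about the center: TR = Iα with I = MR².
With a = αR: T = (I/R²)a = M a, so Mg = (1 + 1.000)Ma.
a = g/(1 + 1.000) = 9.81/2.000 = 4.905 m/s².
T = 1.000·M·a = (1.000)(6.30)(4.905) = 30.90 N.

T ≈ 30.9 N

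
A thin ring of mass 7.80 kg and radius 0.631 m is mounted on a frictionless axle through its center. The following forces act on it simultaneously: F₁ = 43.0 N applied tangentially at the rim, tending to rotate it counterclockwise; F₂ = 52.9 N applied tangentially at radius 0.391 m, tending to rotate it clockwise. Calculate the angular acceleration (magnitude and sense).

α ≈ 2.08 rad/s², counterclockwise

I = MR² = (7.80)(0.631)² = 3.106 kg·m².
Taking counterclockwise as positive: τ₁ = +(43.0)(0.631) = +27.13 N·m; τ₂ = −(52.9)(0.391) = −20.68 N·m.
Net torque τ = 6.449 N·m.
α = τ/I = 6.449/3.106 = 2.077 rad/s².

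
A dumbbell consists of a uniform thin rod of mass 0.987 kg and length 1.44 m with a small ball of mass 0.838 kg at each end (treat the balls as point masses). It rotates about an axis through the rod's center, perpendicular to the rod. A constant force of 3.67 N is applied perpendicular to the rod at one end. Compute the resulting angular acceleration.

α ≈ 2.54 rad/s²

I_rod = (1/12)ML² = (1/12)(0.987)(1.44)² = 0.1706 kg·m².
I_balls = 2·m·(L/2)² = 2(0.838)(0.7200)² = 0.8688 kg·m².
Total I = 1.039 kg·m².
τ = F·(L/2) = (3.67)(0.720) = 2.642 N·m.
α = τ/I = 2.642/1.039 = 2.542 rad/s².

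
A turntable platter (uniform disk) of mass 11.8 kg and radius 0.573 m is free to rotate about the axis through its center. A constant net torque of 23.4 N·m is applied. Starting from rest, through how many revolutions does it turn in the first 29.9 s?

≈ 859 revolutions

I = ½MR² = (1/2)(11.8)(0.573)² = 1.937 kg·m².
α = τ/I = 23.4/1.937 = 12.08 rad/s².
θ = ½αt² = ½(12.08)(29.9)² = 5400 rad.
Revolutions = θ/(2π) = 859.4.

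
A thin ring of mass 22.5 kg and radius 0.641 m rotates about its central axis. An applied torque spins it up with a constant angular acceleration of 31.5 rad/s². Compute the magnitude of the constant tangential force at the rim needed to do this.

F ≈ 454 N

I = MR² = (22.5)(0.641)² = 9.245 kg·m².
The required torque is τ = Iα = (9.245)(31.50) = 291.2 N·m.
A tangential force at the rim gives τ = FR, so F = τ/R = 291.2/0.641 = 454.3 N.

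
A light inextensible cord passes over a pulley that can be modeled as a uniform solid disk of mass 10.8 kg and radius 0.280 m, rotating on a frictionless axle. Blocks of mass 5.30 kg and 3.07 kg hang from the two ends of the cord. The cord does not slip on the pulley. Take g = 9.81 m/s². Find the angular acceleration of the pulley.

α ≈ 5.67 rad/s²

I = ½MR² = (1/2)(10.8)(0.280)² = 0.4234 kg·m².
Heavier block: m₁g − T₁ = m₁a. Lighter block: T₂ − m₂g = m₂a.
Pulley: (T₁ − T₂)R = Iα = I(a/R), so T₁ − T₂ = (I/R²)a = (1/2)M_p a = 5.400·a.
Adding the three: (m₁ − m₂)g = (m₁ + m₂ + 5.400)a, so a = (5.30 − 3.07)(9.81)/(5.30 + 3.07 + 5.400) = 1.589 m/s².
α = a/R = 1.589/0.280 = 5.674 rad/s².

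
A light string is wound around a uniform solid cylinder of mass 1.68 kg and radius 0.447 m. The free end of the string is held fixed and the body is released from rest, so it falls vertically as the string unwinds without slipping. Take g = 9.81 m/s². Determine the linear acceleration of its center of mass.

a ≈ 6.54 m/s²

Translation: Mg − T = Ma. Rotation about the center: TR = Iα with I = ½MR².
With a = αR: T = (I/R²)a = (1/2)M a, so Mg = (1 + 0.5000)Ma.
a = g/(1 + 0.5000) = 9.81/1.500 = 6.540 m/s².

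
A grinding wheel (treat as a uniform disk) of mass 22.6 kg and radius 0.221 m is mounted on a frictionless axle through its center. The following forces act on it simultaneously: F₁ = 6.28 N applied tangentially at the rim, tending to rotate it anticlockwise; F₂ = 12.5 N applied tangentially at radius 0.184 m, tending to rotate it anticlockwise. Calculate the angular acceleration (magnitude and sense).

I = ½MR² = (1/2)(22.6)(0.221)² = 0.5519 kg·m².
Taking anticlockwise as positive: τ₁ = +(6.28)(0.221) = +1.388 N·m; τ₂ = +(12.5)(0.184) = +2.300 N·m.
Net torque τ = 3.688 N·m.
α = τ/I = 3.688/0.5519 = 6.682 rad/s².

α ≈ 6.68 rad/s², anticlockwise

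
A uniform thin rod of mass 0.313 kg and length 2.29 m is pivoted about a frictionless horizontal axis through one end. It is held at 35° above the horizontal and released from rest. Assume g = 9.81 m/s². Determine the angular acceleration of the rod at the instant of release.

α ≈ 5.26 rad/s²

About the pivot, I = (1/3)ML² = (1/3)(0.313)(2.29)² = 0.5471 kg·m².
The weight acts at the center, a distance L/2 = 1.145 m from the pivot; τ = Mg(L/2) cos 35° = 2.880 N·m.
α = τ/I = 2.880/0.5471 = 5.264 rad/s².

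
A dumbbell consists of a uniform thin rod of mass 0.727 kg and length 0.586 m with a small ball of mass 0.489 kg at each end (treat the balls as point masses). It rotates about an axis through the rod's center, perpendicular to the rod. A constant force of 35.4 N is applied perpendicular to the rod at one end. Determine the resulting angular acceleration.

I_rod = (1/12)ML² = (1/12)(0.727)(0.586)² = 0.02080 kg·m².
I_balls = 2·m·(L/2)² = 2(0.489)(0.2930)² = 0.08396 kg·m².
Total I = 0.1048 kg·m².
τ = F·(L/2) = (35.4)(0.293) = 10.37 N·m.
α = τ/I = 10.37/0.1048 = 99.01 rad/s².

α ≈ 99.0 rad/s²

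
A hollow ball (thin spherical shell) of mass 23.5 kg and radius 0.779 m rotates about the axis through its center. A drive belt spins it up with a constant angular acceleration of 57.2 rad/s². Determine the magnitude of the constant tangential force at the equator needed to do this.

F ≈ 698 N

I = (2/3)MR² = (2/3)(23.5)(0.779)² = 9.507 kg·m².
The required torque is τ = Iα = (9.507)(57.20) = 543.8 N·m.
A tangential force at the equator gives τ = FR, so F = τ/R = 543.8/0.779 = 698.1 N.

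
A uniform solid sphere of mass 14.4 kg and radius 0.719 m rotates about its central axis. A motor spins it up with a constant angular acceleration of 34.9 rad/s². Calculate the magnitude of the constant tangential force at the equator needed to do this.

I = (2/5)MR² = (2/5)(14.4)(0.719)² = 2.978 kg·m².
The required torque is τ = Iα = (2.978)(34.90) = 103.9 N·m.
A tangential force at the equator gives τ = FR, so F = τ/R = 103.9/0.719 = 144.5 N.

F ≈ 145 N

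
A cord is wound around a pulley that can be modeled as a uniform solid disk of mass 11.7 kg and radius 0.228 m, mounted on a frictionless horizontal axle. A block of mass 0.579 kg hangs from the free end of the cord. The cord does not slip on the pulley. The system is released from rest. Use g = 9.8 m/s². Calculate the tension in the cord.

T ≈ 5.16 N

I = ½MR² = (1/2)(11.7)(0.228)² = 0.3041 kg·m².
Block: mg − T = ma. Pulley: TR = Iα. No-slip: a = αR, so T = (I/R²)a = 5.850·a.
Then mg = (m + 5.850)a, so a = (0.579)(9.8)/(0.579 + 5.850) = 0.8826 m/s².
T = 5.850·a = 5.163 N.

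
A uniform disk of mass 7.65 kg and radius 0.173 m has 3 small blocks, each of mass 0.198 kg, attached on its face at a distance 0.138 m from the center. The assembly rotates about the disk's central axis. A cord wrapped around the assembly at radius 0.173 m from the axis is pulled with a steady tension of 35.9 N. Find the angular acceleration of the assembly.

I_disk = ½MR² = ½(7.65)(0.173)² = 0.1145 kg·m².
I_blocks = 3·m·r² = 3(0.198)(0.138)² = 0.01131 kg·m².
Total I = 0.1258 kg·m².
τ = F r = (35.9)(0.173) = 6.211 N·m.
α = τ/I = 6.211/0.1258 = 49.37 rad/s².

α ≈ 49.4 rad/s²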